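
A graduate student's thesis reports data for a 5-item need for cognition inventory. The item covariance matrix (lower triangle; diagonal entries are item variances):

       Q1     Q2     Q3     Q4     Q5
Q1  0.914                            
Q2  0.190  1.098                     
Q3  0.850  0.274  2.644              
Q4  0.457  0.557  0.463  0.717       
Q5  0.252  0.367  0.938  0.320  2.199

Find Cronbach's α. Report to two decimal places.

α = 0.69

Σσ²ᵢ = 0.914 + 1.098 + 2.644 + 0.717 + 2.199 = 7.572
Σ_{i<j} σ_ij = 4.668
σ²_total = 7.572 + 2 × 4.668 = 16.908
α = (k/(k−1))·(1 − Σσ²ᵢ/σ²_total) = (5/4)·(1 − 7.572/16.908) = 0.69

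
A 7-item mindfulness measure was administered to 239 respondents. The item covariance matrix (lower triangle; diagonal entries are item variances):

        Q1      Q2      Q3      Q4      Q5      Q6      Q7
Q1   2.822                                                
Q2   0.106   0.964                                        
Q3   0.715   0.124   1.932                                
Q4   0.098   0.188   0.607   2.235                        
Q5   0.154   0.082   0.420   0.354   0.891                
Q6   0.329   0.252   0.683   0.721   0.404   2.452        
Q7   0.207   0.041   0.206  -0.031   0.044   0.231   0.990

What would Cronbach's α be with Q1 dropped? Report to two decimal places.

Remaining items: Q2, Q3, Q4, Q5, Q6, Q7 (k = 6).
Σσ²ᵢ = 0.964 + 1.932 + 2.235 + 0.891 + 2.452 + 0.990 = 9.464
Var(T) = 9.464 + 2 × 4.326 = 18.116
α (item deleted) = (6/5)·(1 − 9.464/18.116) = 0.57

α = 0.57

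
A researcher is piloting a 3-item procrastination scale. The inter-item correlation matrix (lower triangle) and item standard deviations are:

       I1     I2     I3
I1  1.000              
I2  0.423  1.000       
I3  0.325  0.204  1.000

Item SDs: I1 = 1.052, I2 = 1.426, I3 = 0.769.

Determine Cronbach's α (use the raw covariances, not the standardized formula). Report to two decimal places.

Cronbach's α = 0.56

Σσ²ᵢ = 1.052² + 1.426² + 0.769² = 3.7315
Covariances σ_ij = r_ij · s_i · s_j:
  σ(I1,I2) = 0.423 × 1.052 × 1.426 = 0.6346
  σ(I1,I3) = 0.325 × 1.052 × 0.769 = 0.2629
  σ(I2,I3) = 0.204 × 1.426 × 0.769 = 0.2237
σ²_T = Σσ²ᵢ + 2·Σσ_ij = 3.7315 + 2 × 1.1212 = 5.9739
α = (3/2)·(1 − 3.7315/5.9739) = 0.56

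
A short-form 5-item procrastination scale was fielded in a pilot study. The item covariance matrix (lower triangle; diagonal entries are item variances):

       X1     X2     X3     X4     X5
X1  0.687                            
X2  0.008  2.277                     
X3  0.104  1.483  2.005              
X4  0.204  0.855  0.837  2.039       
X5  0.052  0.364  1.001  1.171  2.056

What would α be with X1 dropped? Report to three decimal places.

α = 0.769

Remaining items: X2, X3, X4, X5 (k = 4).
Σσᵢ² = 2.277 + 2.005 + 2.039 + 2.056 = 8.377
σ²_total = 8.377 + 2 × 5.711 = 19.799
α (item deleted) = (4/3)·(1 − 8.377/19.799) = 0.769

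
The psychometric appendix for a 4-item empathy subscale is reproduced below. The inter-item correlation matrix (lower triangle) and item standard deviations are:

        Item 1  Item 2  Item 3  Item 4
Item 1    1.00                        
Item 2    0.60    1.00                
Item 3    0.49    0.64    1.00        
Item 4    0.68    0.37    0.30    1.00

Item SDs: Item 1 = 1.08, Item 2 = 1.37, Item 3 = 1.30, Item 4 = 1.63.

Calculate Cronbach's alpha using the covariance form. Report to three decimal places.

Σσ²ᵢ = 1.08² + 1.37² + 1.30² + 1.63² = 7.3902
Covariances σ_ij = r_ij · s_i · s_j:
  σ(Item 1,Item 2) = 0.60 × 1.08 × 1.37 = 0.8878
  σ(Item 1,Item 3) = 0.49 × 1.08 × 1.30 = 0.6880
  σ(Item 1,Item 4) = 0.68 × 1.08 × 1.63 = 1.1971
  σ(Item 2,Item 3) = 0.64 × 1.37 × 1.30 = 1.1398
  σ(Item 2,Item 4) = 0.37 × 1.37 × 1.63 = 0.8262
  σ(Item 3,Item 4) = 0.30 × 1.30 × 1.63 = 0.6357
σ²_T = Σσ²ᵢ + 2·Σσ_ij = 7.3902 + 2 × 5.3746 = 18.1394
α = (4/3)·(1 − 7.3902/18.1394) = 0.790

α = 0.790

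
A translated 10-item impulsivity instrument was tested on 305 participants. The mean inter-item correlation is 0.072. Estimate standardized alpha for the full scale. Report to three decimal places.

Standardized α = k·r̄ / (1 + (k−1)·r̄) = 10 × 0.072 / (1 + 9 × 0.072)
  = 0.7200 / 1.6480 = 0.437

standardized alpha = 0.437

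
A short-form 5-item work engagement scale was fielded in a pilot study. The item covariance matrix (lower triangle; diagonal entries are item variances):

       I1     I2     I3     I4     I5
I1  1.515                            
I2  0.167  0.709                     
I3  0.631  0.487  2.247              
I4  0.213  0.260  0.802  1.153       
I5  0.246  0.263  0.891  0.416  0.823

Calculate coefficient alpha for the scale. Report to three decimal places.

α = 0.720

ΣVar(i) = 1.515 + 0.709 + 2.247 + 1.153 + 0.823 = 6.447
Sum of the distinct covariances = 4.376
σ²_T = 6.447 + 2 × 4.376 = 15.199
α = (k/(k−1))·(1 − ΣVar(i)/σ²_T) = (5/4)·(1 − 6.447/15.199) = 0.720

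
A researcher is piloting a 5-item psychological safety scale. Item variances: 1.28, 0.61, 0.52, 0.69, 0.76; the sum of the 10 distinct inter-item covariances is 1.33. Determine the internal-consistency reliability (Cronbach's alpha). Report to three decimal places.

α = 0.510

Σσ²ᵢ = 1.28 + 0.61 + 0.52 + 0.69 + 0.76 = 3.86
Sum of distinct covariances = 1.33
σ²_T = Σσ²ᵢ + 2·Σcov = 3.86 + 2 × 1.33 = 6.52
α = (5/4)·(1 − 3.86/6.52) = 0.510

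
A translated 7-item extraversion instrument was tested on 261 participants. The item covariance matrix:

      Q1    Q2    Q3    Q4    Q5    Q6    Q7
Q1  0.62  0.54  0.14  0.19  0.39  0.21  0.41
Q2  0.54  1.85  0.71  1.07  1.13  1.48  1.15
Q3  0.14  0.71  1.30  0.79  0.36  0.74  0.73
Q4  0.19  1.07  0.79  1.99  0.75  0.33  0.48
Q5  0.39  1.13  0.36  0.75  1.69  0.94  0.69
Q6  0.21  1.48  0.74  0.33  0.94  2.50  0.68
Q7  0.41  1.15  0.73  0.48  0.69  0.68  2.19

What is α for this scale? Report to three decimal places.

Σσᵢ² = 0.62 + 1.85 + 1.30 + 1.99 + 1.69 + 2.50 + 2.19 = 12.14
Σ_{i<j} σ_ij = 13.91
σ²_T = 12.14 + 2 × 13.91 = 39.96
α = (k/(k−1))·(1 − Σσᵢ²/σ²_T) = (7/6)·(1 − 12.14/39.96) = 0.812

α = 0.812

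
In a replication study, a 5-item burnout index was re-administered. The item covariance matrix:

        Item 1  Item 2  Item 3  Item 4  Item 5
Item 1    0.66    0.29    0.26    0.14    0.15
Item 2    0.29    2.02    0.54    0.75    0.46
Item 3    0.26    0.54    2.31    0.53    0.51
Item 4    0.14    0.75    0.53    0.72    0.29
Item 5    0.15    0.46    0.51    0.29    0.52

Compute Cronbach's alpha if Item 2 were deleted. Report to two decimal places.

Cronbach's alpha = 0.63

Remaining items: Item 1, Item 3, Item 4, Item 5 (k = 4).
ΣVar(i) = 0.66 + 2.31 + 0.72 + 0.52 = 4.21
total variance = 4.21 + 2 × 1.88 = 7.97
α (item deleted) = (4/3)·(1 − 4.21/7.97) = 0.63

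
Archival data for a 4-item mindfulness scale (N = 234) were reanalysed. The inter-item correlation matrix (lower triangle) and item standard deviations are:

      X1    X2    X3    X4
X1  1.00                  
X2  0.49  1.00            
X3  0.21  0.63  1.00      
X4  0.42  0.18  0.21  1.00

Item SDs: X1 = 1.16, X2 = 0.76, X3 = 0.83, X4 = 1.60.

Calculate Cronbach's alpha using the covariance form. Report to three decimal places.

Cronbach's alpha = 0.629

Σσ²ᵢ = 1.16² + 0.76² + 0.83² + 1.60² = 5.1721
Covariances σ_ij = r_ij · s_i · s_j:
  σ(X1,X2) = 0.49 × 1.16 × 0.76 = 0.4320
  σ(X1,X3) = 0.21 × 1.16 × 0.83 = 0.2022
  σ(X1,X4) = 0.42 × 1.16 × 1.60 = 0.7795
  σ(X2,X3) = 0.63 × 0.76 × 0.83 = 0.3974
  σ(X2,X4) = 0.18 × 0.76 × 1.60 = 0.2189
  σ(X3,X4) = 0.21 × 0.83 × 1.60 = 0.2789
σ²_T = Σσ²ᵢ + 2·Σσ_ij = 5.1721 + 2 × 2.3089 = 9.7899
α = (4/3)·(1 − 5.1721/9.7899) = 0.629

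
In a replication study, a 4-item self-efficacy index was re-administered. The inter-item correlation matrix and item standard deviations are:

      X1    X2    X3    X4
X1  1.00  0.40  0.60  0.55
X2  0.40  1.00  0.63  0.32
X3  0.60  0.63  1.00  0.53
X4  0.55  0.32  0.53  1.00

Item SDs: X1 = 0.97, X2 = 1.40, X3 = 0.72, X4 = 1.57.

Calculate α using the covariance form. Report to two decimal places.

Σσ²ᵢ = 0.97² + 1.40² + 0.72² + 1.57² = 5.8842
Covariances σ_ij = r_ij · s_i · s_j:
  σ(X1,X2) = 0.40 × 0.97 × 1.40 = 0.5432
  σ(X1,X3) = 0.60 × 0.97 × 0.72 = 0.4190
  σ(X1,X4) = 0.55 × 0.97 × 1.57 = 0.8376
  σ(X2,X3) = 0.63 × 1.40 × 0.72 = 0.6350
  σ(X2,X4) = 0.32 × 1.40 × 1.57 = 0.7034
  σ(X3,X4) = 0.53 × 0.72 × 1.57 = 0.5991
σ²_T = Σσ²ᵢ + 2·Σσ_ij = 5.8842 + 2 × 3.7373 = 13.3588
α = (4/3)·(1 − 5.8842/13.3588) = 0.75

α = 0.75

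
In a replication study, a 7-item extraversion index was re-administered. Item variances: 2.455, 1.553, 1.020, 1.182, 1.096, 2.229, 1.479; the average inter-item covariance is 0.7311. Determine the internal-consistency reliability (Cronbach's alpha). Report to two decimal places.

α = 0.86

Σσᵢ² = 2.455 + 1.553 + 1.020 + 1.182 + 1.096 + 2.229 + 1.479 = 11.014
Sum of the 21 distinct covariances = 21 × 0.7311 = 15.3531
σ²_T = Σσᵢ² + 2·Σcov = 11.014 + 2 × 15.3531 = 41.7202
α = (7/6)·(1 − 11.014/41.7202) = 0.86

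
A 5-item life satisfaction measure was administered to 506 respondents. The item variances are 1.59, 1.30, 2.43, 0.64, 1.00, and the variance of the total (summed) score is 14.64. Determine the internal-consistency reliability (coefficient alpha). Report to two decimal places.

sum of item variances = 1.59 + 1.30 + 2.43 + 0.64 + 1.00 = 6.96
α = (k/(k−1))·(1 − sum of item variances/σ²_total) = (5/4)·(1 − 6.96/14.64) = 0.66

coefficient alpha = 0.66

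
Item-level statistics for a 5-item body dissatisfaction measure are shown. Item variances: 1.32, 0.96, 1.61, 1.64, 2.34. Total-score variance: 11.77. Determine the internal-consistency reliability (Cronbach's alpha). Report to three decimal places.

ΣVar(i) = 1.32 + 0.96 + 1.61 + 1.64 + 2.34 = 7.87
α = (k/(k−1))·(1 − ΣVar(i)/σ²_T) = (5/4)·(1 − 7.87/11.77) = 0.414

α = 0.414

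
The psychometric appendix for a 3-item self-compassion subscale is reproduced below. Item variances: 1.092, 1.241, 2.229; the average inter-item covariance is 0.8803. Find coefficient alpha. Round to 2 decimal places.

sum of item variances = 1.092 + 1.241 + 2.229 = 4.562
Sum of the 3 distinct covariances = 3 × 0.8803 = 2.6409
total variance = sum of item variances + 2·Σcov = 4.562 + 2 × 2.6409 = 9.8438
α = (3/2)·(1 − 4.562/9.8438) = 0.80

α = 0.80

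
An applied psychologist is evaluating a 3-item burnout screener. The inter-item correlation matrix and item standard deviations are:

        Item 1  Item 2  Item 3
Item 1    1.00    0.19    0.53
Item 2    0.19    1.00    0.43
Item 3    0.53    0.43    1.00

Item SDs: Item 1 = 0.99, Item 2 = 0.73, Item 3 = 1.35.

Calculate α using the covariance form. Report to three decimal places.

α = 0.648

Σσ²ᵢ = 0.99² + 0.73² + 1.35² = 3.3355
Covariances σ_ij = r_ij · s_i · s_j:
  σ(Item 1,Item 2) = 0.19 × 0.99 × 0.73 = 0.1373
  σ(Item 1,Item 3) = 0.53 × 0.99 × 1.35 = 0.7083
  σ(Item 2,Item 3) = 0.43 × 0.73 × 1.35 = 0.4238
σ²_T = Σσ²ᵢ + 2·Σσ_ij = 3.3355 + 2 × 1.2694 = 5.8743
α = (3/2)·(1 − 3.3355/5.8743) = 0.648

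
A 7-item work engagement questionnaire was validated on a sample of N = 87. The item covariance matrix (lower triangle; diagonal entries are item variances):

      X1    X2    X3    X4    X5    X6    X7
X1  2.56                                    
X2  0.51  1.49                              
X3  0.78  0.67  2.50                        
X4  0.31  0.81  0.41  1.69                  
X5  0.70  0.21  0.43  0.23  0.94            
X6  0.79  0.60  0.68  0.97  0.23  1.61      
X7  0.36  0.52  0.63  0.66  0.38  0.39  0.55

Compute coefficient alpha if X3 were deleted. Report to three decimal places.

Remaining items: X1, X2, X4, X5, X6, X7 (k = 6).
Σσᵢ² = 2.56 + 1.49 + 1.69 + 0.94 + 1.61 + 0.55 = 8.84
σ²_T = 8.84 + 2 × 7.67 = 24.18
α (item deleted) = (6/5)·(1 − 8.84/24.18) = 0.761

α = 0.761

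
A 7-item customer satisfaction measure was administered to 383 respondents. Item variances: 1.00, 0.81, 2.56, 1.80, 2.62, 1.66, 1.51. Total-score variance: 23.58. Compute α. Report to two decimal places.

α = 0.57

Σσ²ᵢ = 1.00 + 0.81 + 2.56 + 1.80 + 2.62 + 1.66 + 1.51 = 11.96
α = (k/(k−1))·(1 − Σσ²ᵢ/σ²_total) = (7/6)·(1 − 11.96/23.58) = 0.57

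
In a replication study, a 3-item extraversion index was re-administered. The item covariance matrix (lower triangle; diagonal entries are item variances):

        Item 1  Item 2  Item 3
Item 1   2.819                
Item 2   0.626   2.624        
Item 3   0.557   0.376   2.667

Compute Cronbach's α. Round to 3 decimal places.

α = 0.417

Σσᵢ² = 2.819 + 2.624 + 2.667 = 8.110
Σ_{i<j} σ_ij = 1.559
total variance = 8.110 + 2 × 1.559 = 11.228
α = (k/(k−1))·(1 − Σσᵢ²/total variance) = (3/2)·(1 − 8.110/11.228) = 0.417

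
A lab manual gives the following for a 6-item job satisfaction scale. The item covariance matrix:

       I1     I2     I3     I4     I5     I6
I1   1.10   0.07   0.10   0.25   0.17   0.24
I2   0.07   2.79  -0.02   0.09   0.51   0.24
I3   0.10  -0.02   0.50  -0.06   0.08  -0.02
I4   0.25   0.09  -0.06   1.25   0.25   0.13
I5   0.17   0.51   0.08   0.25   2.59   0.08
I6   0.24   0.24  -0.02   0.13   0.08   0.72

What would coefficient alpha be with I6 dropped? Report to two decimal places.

Remaining items: I1, I2, I3, I4, I5 (k = 5).
Σσ²ᵢ = 1.10 + 2.79 + 0.50 + 1.25 + 2.59 = 8.23
σ²_T = 8.23 + 2 × 1.44 = 11.11
α (item deleted) = (5/4)·(1 − 8.23/11.11) = 0.32

α = 0.32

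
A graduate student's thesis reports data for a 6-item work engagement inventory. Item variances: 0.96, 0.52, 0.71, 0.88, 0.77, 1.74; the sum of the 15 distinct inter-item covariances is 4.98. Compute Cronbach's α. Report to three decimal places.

Σσᵢ² = 0.96 + 0.52 + 0.71 + 0.88 + 0.77 + 1.74 = 5.58
Sum of distinct covariances = 4.98
total variance = Σσᵢ² + 2·Σcov = 5.58 + 2 × 4.98 = 15.54
α = (6/5)·(1 − 5.58/15.54) = 0.769

α = 0.769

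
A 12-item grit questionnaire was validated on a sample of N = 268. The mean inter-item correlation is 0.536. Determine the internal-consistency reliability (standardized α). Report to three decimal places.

Standardized α = k·r̄ / (1 + (k−1)·r̄) = 12 × 0.536 / (1 + 11 × 0.536)
  = 6.4320 / 6.8960 = 0.933

α = 0.933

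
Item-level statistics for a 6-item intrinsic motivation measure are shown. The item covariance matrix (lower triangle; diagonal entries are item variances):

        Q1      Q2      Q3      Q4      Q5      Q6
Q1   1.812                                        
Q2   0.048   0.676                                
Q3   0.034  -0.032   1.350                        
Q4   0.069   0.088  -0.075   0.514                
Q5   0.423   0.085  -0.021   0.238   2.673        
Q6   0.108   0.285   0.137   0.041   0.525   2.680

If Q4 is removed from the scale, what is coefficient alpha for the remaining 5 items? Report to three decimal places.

α = 0.322

Remaining items: Q1, Q2, Q3, Q5, Q6 (k = 5).
ΣVar(i) = 1.812 + 0.676 + 1.350 + 2.673 + 2.680 = 9.191
total variance = 9.191 + 2 × 1.592 = 12.375
α (item deleted) = (5/4)·(1 − 9.191/12.375) = 0.322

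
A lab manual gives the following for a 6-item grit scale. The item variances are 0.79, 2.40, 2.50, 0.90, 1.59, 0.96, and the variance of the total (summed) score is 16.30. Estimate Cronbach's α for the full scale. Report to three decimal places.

α = 0.527

ΣVar(i) = 0.79 + 2.40 + 2.50 + 0.90 + 1.59 + 0.96 = 9.14
α = (k/(k−1))·(1 − ΣVar(i)/total variance) = (6/5)·(1 − 9.14/16.30) = 0.527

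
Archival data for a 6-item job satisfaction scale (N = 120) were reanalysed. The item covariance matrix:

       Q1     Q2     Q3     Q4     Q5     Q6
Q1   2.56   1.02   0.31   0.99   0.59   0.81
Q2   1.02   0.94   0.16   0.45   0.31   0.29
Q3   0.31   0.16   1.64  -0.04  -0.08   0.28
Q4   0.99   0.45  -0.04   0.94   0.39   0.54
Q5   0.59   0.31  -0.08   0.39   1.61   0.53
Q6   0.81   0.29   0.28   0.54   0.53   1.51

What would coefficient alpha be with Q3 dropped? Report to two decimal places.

coefficient alpha = 0.76

Remaining items: Q1, Q2, Q4, Q5, Q6 (k = 5).
sum of item variances = 2.56 + 0.94 + 0.94 + 1.61 + 1.51 = 7.56
total variance = 7.56 + 2 × 5.92 = 19.40
α (item deleted) = (5/4)·(1 − 7.56/19.40) = 0.76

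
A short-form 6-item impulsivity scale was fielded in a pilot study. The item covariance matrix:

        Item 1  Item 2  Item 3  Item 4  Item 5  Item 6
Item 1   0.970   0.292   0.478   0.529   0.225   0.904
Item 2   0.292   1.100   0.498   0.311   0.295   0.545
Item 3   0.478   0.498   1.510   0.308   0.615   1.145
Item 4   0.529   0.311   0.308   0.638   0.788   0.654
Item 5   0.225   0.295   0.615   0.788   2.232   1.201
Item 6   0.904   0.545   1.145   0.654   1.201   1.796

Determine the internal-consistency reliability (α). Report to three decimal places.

α = 0.817

Σσ²ᵢ = 0.970 + 1.100 + 1.510 + 0.638 + 2.232 + 1.796 = 8.246
Sum of off-diagonal covariances = 8.788
Var(T) = 8.246 + 2 × 8.788 = 25.822
α = (k/(k−1))·(1 − Σσ²ᵢ/Var(T)) = (6/5)·(1 − 8.246/25.822) = 0.817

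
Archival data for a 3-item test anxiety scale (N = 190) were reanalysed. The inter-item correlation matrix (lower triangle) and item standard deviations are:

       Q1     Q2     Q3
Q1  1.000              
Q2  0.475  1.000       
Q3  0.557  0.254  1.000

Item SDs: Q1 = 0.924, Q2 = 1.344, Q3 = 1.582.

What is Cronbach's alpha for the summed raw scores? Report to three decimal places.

Cronbach's alpha = 0.644

Σσ²ᵢ = 0.924² + 1.344² + 1.582² = 5.1628
Covariances σ_ij = r_ij · s_i · s_j:
  σ(Q1,Q2) = 0.475 × 0.924 × 1.344 = 0.5899
  σ(Q1,Q3) = 0.557 × 0.924 × 1.582 = 0.8142
  σ(Q2,Q3) = 0.254 × 1.344 × 1.582 = 0.5401
σ²_T = Σσ²ᵢ + 2·Σσ_ij = 5.1628 + 2 × 1.9442 = 9.0512
α = (3/2)·(1 − 5.1628/9.0512) = 0.644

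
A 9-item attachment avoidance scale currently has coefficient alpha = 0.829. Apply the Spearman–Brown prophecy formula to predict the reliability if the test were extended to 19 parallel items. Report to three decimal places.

Length factor m = 19/9 = 2.1111
α' = m·α / (1 + (m−1)·α)
   = 19/9 × 0.829 / (1 + (19/9 − 1) × 0.829)
   = 1.7501 / 1.9211 = 0.911

predicted reliability = 0.911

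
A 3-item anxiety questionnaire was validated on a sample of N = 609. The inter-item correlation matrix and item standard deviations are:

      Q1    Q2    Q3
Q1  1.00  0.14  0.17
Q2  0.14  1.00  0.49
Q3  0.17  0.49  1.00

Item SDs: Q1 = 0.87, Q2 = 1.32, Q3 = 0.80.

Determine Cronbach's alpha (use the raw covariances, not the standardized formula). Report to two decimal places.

Σσ²ᵢ = 0.87² + 1.32² + 0.80² = 3.1393
Covariances σ_ij = r_ij · s_i · s_j:
  σ(Q1,Q2) = 0.14 × 0.87 × 1.32 = 0.1608
  σ(Q1,Q3) = 0.17 × 0.87 × 0.80 = 0.1183
  σ(Q2,Q3) = 0.49 × 1.32 × 0.80 = 0.5174
σ²_T = Σσ²ᵢ + 2·Σσ_ij = 3.1393 + 2 × 0.7965 = 4.7323
α = (3/2)·(1 − 3.1393/4.7323) = 0.50

α = 0.50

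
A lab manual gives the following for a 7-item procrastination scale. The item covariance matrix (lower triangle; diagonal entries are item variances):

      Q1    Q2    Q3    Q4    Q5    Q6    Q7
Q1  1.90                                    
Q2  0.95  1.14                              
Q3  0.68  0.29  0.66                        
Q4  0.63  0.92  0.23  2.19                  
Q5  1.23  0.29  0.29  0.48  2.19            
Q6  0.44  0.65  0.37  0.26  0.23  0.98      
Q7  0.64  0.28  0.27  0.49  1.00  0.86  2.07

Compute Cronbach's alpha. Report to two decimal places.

ΣVar(i) = 1.90 + 1.14 + 0.66 + 2.19 + 2.19 + 0.98 + 2.07 = 11.13
Sum of off-diagonal covariances = 11.48
Var(T) = 11.13 + 2 × 11.48 = 34.09
α = (k/(k−1))·(1 − ΣVar(i)/Var(T)) = (7/6)·(1 − 11.13/34.09) = 0.79

Cronbach's alpha = 0.79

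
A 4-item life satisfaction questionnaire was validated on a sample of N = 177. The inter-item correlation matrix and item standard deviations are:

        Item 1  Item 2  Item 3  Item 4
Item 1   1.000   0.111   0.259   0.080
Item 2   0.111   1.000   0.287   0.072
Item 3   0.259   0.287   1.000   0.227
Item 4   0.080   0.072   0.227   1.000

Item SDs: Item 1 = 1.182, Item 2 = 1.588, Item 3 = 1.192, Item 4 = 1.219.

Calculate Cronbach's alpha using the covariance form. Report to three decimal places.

Cronbach's alpha = 0.444

Σσ²ᵢ = 1.182² + 1.588² + 1.192² + 1.219² = 6.8257
Covariances σ_ij = r_ij · s_i · s_j:
  σ(Item 1,Item 2) = 0.111 × 1.182 × 1.588 = 0.2083
  σ(Item 1,Item 3) = 0.259 × 1.182 × 1.192 = 0.3649
  σ(Item 1,Item 4) = 0.080 × 1.182 × 1.219 = 0.1153
  σ(Item 2,Item 3) = 0.287 × 1.588 × 1.192 = 0.5433
  σ(Item 2,Item 4) = 0.072 × 1.588 × 1.219 = 0.1394
  σ(Item 3,Item 4) = 0.227 × 1.192 × 1.219 = 0.3298
σ²_T = Σσ²ᵢ + 2·Σσ_ij = 6.8257 + 2 × 1.7010 = 10.2277
α = (4/3)·(1 − 6.8257/10.2277) = 0.444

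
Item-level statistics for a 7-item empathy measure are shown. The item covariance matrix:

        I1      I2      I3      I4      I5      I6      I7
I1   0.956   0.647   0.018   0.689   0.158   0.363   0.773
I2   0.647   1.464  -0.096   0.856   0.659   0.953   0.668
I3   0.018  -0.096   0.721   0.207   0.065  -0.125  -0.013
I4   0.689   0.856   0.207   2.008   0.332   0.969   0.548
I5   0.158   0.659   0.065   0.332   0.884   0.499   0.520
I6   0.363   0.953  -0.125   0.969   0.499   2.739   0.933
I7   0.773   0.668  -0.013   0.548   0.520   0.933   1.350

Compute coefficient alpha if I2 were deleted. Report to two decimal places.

α = 0.69

Remaining items: I1, I3, I4, I5, I6, I7 (k = 6).
Σσᵢ² = 0.956 + 0.721 + 2.008 + 0.884 + 2.739 + 1.350 = 8.658
total variance = 8.658 + 2 × 5.936 = 20.530
α (item deleted) = (6/5)·(1 − 8.658/20.530) = 0.69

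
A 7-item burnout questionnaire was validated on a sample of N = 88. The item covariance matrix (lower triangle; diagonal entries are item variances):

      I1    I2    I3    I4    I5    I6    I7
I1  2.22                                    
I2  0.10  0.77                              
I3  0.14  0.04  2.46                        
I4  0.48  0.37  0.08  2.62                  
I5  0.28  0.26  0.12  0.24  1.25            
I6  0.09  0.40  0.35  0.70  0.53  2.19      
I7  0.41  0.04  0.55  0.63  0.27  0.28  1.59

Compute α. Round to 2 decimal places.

α = 0.57

ΣVar(i) = 2.22 + 0.77 + 2.46 + 2.62 + 1.25 + 2.19 + 1.59 = 13.10
Sum of the distinct covariances = 6.36
σ²_T = 13.10 + 2 × 6.36 = 25.82
α = (k/(k−1))·(1 − ΣVar(i)/σ²_T) = (7/6)·(1 − 13.10/25.82) = 0.57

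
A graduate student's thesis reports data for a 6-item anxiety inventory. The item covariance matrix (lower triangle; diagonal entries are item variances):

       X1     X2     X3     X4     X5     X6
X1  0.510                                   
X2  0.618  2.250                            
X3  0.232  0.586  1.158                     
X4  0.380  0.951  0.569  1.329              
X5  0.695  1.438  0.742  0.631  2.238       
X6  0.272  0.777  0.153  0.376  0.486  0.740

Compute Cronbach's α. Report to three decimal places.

Σσ²ᵢ = 0.510 + 2.250 + 1.158 + 1.329 + 2.238 + 0.740 = 8.225
Sum of the distinct covariances = 8.906
Var(T) = 8.225 + 2 × 8.906 = 26.037
α = (k/(k−1))·(1 − Σσ²ᵢ/Var(T)) = (6/5)·(1 − 8.225/26.037) = 0.821

Cronbach's α = 0.821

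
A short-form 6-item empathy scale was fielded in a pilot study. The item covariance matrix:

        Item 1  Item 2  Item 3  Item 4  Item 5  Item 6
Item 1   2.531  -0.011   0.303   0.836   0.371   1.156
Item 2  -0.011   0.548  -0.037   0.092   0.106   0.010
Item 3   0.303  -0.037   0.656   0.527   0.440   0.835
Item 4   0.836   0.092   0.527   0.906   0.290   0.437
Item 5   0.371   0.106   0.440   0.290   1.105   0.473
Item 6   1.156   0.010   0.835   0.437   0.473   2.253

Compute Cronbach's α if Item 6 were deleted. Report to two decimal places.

Remaining items: Item 1, Item 2, Item 3, Item 4, Item 5 (k = 5).
Σσ²ᵢ = 2.531 + 0.548 + 0.656 + 0.906 + 1.105 = 5.746
Var(T) = 5.746 + 2 × 2.917 = 11.580
α (item deleted) = (5/4)·(1 − 5.746/11.580) = 0.63

α = 0.63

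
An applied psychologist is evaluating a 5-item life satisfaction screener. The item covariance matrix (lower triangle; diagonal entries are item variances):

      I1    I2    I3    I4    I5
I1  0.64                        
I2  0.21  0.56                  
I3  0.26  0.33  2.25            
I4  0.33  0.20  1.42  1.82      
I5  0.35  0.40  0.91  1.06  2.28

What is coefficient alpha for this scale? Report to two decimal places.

α = 0.74

sum of item variances = 0.64 + 0.56 + 2.25 + 1.82 + 2.28 = 7.55
Sum of the distinct covariances = 5.47
Var(T) = 7.55 + 2 × 5.47 = 18.49
α = (k/(k−1))·(1 − sum of item variances/Var(T)) = (5/4)·(1 − 7.55/18.49) = 0.74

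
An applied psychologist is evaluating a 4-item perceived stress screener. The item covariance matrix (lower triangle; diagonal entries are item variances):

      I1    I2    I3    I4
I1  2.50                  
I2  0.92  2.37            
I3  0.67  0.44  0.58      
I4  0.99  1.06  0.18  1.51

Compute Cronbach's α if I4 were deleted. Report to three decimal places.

Remaining items: I1, I2, I3 (k = 3).
Σσ²ᵢ = 2.50 + 2.37 + 0.58 = 5.45
σ²_total = 5.45 + 2 × 2.03 = 9.51
α (item deleted) = (3/2)·(1 − 5.45/9.51) = 0.640

Cronbach's α = 0.640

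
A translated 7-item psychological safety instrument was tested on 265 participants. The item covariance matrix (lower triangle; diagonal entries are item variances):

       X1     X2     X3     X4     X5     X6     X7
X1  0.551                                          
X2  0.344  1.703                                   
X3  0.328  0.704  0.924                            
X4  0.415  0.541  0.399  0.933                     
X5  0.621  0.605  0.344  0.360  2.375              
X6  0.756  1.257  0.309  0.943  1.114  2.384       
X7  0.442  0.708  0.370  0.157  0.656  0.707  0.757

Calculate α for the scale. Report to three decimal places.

sum of item variances = 0.551 + 1.703 + 0.924 + 0.933 + 2.375 + 2.384 + 0.757 = 9.627
Sum of the distinct covariances = 12.080
σ²_total = 9.627 + 2 × 12.080 = 33.787
α = (k/(k−1))·(1 − sum of item variances/σ²_total) = (7/6)·(1 − 9.627/33.787) = 0.834

α = 0.834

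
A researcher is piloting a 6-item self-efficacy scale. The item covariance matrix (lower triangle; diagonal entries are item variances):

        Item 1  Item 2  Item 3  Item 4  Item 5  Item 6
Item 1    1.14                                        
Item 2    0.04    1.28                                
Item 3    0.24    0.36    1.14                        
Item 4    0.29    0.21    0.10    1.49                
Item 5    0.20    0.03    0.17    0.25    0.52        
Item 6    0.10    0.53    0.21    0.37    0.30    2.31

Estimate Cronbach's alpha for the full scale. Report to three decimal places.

Σσ²ᵢ = 1.14 + 1.28 + 1.14 + 1.49 + 0.52 + 2.31 = 7.88
Sum of off-diagonal covariances = 3.40
Var(T) = 7.88 + 2 × 3.40 = 14.68
α = (k/(k−1))·(1 − Σσ²ᵢ/Var(T)) = (6/5)·(1 − 7.88/14.68) = 0.556

Cronbach's alpha = 0.556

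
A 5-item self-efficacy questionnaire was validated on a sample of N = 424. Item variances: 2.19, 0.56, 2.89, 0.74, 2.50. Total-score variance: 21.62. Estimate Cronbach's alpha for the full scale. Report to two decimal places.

sum of item variances = 2.19 + 0.56 + 2.89 + 0.74 + 2.50 = 8.88
α = (k/(k−1))·(1 − sum of item variances/Var(T)) = (5/4)·(1 − 8.88/21.62) = 0.74

Cronbach's alpha = 0.74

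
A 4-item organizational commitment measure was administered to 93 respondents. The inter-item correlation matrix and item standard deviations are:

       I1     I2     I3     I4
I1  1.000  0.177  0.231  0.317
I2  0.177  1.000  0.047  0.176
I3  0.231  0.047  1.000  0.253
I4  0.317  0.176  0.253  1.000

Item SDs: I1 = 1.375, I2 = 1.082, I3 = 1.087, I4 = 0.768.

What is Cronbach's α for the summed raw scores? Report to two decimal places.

Cronbach's α = 0.48

Σσ²ᵢ = 1.375² + 1.082² + 1.087² + 0.768² = 4.8327
Covariances σ_ij = r_ij · s_i · s_j:
  σ(I1,I2) = 0.177 × 1.375 × 1.082 = 0.2633
  σ(I1,I3) = 0.231 × 1.375 × 1.087 = 0.3453
  σ(I1,I4) = 0.317 × 1.375 × 0.768 = 0.3348
  σ(I2,I3) = 0.047 × 1.082 × 1.087 = 0.0553
  σ(I2,I4) = 0.176 × 1.082 × 0.768 = 0.1463
  σ(I3,I4) = 0.253 × 1.087 × 0.768 = 0.2112
σ²_T = Σσ²ᵢ + 2·Σσ_ij = 4.8327 + 2 × 1.3562 = 7.5451
α = (4/3)·(1 − 4.8327/7.5451) = 0.48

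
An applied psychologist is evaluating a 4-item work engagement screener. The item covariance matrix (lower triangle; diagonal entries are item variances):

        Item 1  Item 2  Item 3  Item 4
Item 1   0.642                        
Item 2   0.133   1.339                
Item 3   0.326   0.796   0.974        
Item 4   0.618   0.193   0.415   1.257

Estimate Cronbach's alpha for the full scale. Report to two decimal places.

Σσ²ᵢ = 0.642 + 1.339 + 0.974 + 1.257 = 4.212
Sum of the distinct covariances = 2.481
Var(T) = 4.212 + 2 × 2.481 = 9.174
α = (k/(k−1))·(1 − Σσ²ᵢ/Var(T)) = (4/3)·(1 − 4.212/9.174) = 0.72

α = 0.72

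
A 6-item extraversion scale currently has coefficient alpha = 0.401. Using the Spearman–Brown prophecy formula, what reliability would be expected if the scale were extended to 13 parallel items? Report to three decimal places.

Length factor m = 13/6 = 2.1667
α' = m·α / (1 + (m−1)·α)
   = 13/6 × 0.401 / (1 + (13/6 − 1) × 0.401)
   = 0.8688 / 1.4678 = 0.592

predicted reliability = 0.592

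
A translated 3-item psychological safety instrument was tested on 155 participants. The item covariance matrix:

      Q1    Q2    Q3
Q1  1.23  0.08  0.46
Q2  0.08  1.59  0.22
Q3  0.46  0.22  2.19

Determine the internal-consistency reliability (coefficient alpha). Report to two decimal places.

coefficient alpha = 0.35

Σσᵢ² = 1.23 + 1.59 + 2.19 = 5.01
Sum of the distinct covariances = 0.76
σ²_T = 5.01 + 2 × 0.76 = 6.53
α = (k/(k−1))·(1 − Σσᵢ²/σ²_T) = (3/2)·(1 − 5.01/6.53) = 0.35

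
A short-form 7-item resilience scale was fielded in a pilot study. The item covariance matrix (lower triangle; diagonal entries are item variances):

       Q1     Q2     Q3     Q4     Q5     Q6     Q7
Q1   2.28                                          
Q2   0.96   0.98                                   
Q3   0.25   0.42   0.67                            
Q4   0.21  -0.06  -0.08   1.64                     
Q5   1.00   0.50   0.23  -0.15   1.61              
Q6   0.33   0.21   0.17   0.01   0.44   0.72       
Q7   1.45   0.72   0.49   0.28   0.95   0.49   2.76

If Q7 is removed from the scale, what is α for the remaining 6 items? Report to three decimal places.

Remaining items: Q1, Q2, Q3, Q4, Q5, Q6 (k = 6).
Σσ²ᵢ = 2.28 + 0.98 + 0.67 + 1.64 + 1.61 + 0.72 = 7.90
Var(T) = 7.90 + 2 × 4.44 = 16.78
α (item deleted) = (6/5)·(1 − 7.90/16.78) = 0.635

α = 0.635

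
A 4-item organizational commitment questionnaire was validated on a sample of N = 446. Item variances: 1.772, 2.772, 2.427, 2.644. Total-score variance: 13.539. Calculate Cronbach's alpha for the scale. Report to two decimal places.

Σσᵢ² = 1.772 + 2.772 + 2.427 + 2.644 = 9.615
α = (k/(k−1))·(1 − Σσᵢ²/total variance) = (4/3)·(1 − 9.615/13.539) = 0.39

Cronbach's alpha = 0.39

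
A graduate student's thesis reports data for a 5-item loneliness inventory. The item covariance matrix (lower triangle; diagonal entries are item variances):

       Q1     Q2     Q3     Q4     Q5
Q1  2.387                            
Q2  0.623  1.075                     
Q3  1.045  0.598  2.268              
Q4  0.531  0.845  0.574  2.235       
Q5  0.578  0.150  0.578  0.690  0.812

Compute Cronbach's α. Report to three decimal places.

sum of item variances = 2.387 + 1.075 + 2.268 + 2.235 + 0.812 = 8.777
Sum of off-diagonal covariances = 6.212
total variance = 8.777 + 2 × 6.212 = 21.201
α = (k/(k−1))·(1 − sum of item variances/total variance) = (5/4)·(1 − 8.777/21.201) = 0.733

α = 0.733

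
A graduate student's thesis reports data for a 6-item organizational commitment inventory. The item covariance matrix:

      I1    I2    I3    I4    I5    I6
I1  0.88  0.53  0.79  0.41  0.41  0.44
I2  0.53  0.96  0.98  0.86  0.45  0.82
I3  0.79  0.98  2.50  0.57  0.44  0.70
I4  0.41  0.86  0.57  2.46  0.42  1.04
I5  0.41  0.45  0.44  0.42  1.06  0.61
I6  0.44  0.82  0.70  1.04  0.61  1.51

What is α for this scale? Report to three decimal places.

Σσ²ᵢ = 0.88 + 0.96 + 2.50 + 2.46 + 1.06 + 1.51 = 9.37
Sum of the distinct covariances = 9.47
σ²_T = 9.37 + 2 × 9.47 = 28.31
α = (k/(k−1))·(1 − Σσ²ᵢ/σ²_T) = (6/5)·(1 − 9.37/28.31) = 0.803

α = 0.803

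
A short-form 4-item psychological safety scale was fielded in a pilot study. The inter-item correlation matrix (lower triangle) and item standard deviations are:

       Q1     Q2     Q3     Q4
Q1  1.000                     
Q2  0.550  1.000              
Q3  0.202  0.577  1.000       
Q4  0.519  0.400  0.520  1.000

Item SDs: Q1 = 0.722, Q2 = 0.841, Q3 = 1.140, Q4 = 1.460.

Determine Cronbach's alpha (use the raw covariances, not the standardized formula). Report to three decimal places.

Cronbach's alpha = 0.746

Σσ²ᵢ = 0.722² + 0.841² + 1.140² + 1.460² = 4.6598
Covariances σ_ij = r_ij · s_i · s_j:
  σ(Q1,Q2) = 0.550 × 0.722 × 0.841 = 0.3340
  σ(Q1,Q3) = 0.202 × 0.722 × 1.140 = 0.1663
  σ(Q1,Q4) = 0.519 × 0.722 × 1.460 = 0.5471
  σ(Q2,Q3) = 0.577 × 0.841 × 1.140 = 0.5532
  σ(Q2,Q4) = 0.400 × 0.841 × 1.460 = 0.4911
  σ(Q3,Q4) = 0.520 × 1.140 × 1.460 = 0.8655
σ²_T = Σσ²ᵢ + 2·Σσ_ij = 4.6598 + 2 × 2.9572 = 10.5742
α = (4/3)·(1 − 4.6598/10.5742) = 0.746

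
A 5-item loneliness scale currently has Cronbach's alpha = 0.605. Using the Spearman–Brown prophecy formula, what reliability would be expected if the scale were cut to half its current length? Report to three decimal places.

Length factor m = 1/2
α' = m·α / (1 − (1−m)·α)
   = 1/2 × 0.605 / (1 − (1 − 1/2) × 0.605)
   = 0.3025 / 0.6975 = 0.434

predicted reliability = 0.434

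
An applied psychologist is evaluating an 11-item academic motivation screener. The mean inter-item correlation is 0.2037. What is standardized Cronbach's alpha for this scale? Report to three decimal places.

α = 0.738

Standardized α = k·r̄ / (1 + (k−1)·r̄) = 11 × 0.2037 / (1 + 10 × 0.2037)
  = 2.2407 / 3.0370 = 0.738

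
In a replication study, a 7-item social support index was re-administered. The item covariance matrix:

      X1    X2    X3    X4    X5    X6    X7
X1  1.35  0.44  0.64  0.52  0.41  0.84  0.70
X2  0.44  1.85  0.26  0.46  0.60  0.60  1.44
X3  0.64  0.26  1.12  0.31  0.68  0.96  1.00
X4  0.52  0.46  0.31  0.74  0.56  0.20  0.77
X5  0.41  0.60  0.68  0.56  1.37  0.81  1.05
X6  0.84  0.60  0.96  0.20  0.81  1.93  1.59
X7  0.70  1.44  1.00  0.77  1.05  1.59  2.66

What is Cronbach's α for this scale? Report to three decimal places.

Σσ²ᵢ = 1.35 + 1.85 + 1.12 + 0.74 + 1.37 + 1.93 + 2.66 = 11.02
Sum of off-diagonal covariances = 14.84
σ²_T = 11.02 + 2 × 14.84 = 40.70
α = (k/(k−1))·(1 − Σσ²ᵢ/σ²_T) = (7/6)·(1 − 11.02/40.70) = 0.851

α = 0.851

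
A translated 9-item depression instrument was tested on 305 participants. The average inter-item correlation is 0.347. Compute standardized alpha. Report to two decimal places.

standardized alpha = 0.83

Standardized α = k·r̄ / (1 + (k−1)·r̄) = 9 × 0.347 / (1 + 8 × 0.347)
  = 3.1230 / 3.7760 = 0.83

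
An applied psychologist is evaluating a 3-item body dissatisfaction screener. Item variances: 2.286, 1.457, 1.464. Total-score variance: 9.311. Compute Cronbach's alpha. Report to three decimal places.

Σσ²ᵢ = 2.286 + 1.457 + 1.464 = 5.207
α = (k/(k−1))·(1 − Σσ²ᵢ/Var(T)) = (3/2)·(1 − 5.207/9.311) = 0.661

Cronbach's alpha = 0.661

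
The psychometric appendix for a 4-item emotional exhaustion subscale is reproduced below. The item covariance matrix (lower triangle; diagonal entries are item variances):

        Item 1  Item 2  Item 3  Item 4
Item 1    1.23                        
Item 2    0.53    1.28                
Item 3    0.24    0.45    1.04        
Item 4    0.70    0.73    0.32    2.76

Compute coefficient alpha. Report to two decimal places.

Σσᵢ² = 1.23 + 1.28 + 1.04 + 2.76 = 6.31
Sum of off-diagonal covariances = 2.97
total variance = 6.31 + 2 × 2.97 = 12.25
α = (k/(k−1))·(1 − Σσᵢ²/total variance) = (4/3)·(1 − 6.31/12.25) = 0.65

coefficient alpha = 0.65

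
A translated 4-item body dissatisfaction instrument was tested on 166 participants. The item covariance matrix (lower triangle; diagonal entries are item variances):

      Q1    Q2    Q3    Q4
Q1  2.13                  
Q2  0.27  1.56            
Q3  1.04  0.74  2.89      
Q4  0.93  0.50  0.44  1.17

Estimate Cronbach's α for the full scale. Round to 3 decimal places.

α = 0.671

ΣVar(i) = 2.13 + 1.56 + 2.89 + 1.17 = 7.75
Sum of off-diagonal covariances = 3.92
σ²_T = 7.75 + 2 × 3.92 = 15.59
α = (k/(k−1))·(1 − ΣVar(i)/σ²_T) = (4/3)·(1 − 7.75/15.59) = 0.671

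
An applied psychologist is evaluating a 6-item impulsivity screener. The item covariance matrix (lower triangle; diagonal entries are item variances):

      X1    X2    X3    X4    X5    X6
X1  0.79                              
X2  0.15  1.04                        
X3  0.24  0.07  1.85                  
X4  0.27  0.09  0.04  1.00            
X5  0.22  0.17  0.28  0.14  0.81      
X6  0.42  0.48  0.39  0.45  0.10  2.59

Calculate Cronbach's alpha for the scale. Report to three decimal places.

Cronbach's alpha = 0.558

Σσᵢ² = 0.79 + 1.04 + 1.85 + 1.00 + 0.81 + 2.59 = 8.08
Σ_{i<j} σ_ij = 3.51
σ²_total = 8.08 + 2 × 3.51 = 15.10
α = (k/(k−1))·(1 − Σσᵢ²/σ²_total) = (6/5)·(1 − 8.08/15.10) = 0.558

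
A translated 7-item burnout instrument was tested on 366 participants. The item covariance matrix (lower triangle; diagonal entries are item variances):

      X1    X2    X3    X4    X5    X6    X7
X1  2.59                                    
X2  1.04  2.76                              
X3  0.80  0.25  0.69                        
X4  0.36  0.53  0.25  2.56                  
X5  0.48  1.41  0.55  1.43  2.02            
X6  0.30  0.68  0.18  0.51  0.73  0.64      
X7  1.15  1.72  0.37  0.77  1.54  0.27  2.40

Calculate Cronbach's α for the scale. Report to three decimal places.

α = 0.807

Σσᵢ² = 2.59 + 2.76 + 0.69 + 2.56 + 2.02 + 0.64 + 2.40 = 13.66
Σ_{i<j} σ_ij = 15.32
σ²_T = 13.66 + 2 × 15.32 = 44.30
α = (k/(k−1))·(1 − Σσᵢ²/σ²_T) = (7/6)·(1 − 13.66/44.30) = 0.807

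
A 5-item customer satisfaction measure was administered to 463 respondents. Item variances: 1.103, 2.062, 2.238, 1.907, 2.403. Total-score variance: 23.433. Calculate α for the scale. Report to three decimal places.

sum of item variances = 1.103 + 2.062 + 2.238 + 1.907 + 2.403 = 9.713
α = (k/(k−1))·(1 − sum of item variances/σ²_total) = (5/4)·(1 − 9.713/23.433) = 0.732

α = 0.732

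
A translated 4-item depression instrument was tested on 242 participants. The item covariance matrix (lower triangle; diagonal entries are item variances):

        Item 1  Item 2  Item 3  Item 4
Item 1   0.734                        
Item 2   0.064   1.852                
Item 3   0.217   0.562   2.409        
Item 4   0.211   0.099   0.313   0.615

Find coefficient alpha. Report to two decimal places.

sum of item variances = 0.734 + 1.852 + 2.409 + 0.615 = 5.610
Sum of off-diagonal covariances = 1.466
Var(T) = 5.610 + 2 × 1.466 = 8.542
α = (k/(k−1))·(1 − sum of item variances/Var(T)) = (4/3)·(1 − 5.610/8.542) = 0.46

coefficient alpha = 0.46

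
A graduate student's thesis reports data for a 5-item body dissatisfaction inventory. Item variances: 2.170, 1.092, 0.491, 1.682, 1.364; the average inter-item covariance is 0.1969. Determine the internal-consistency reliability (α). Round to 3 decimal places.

Σσᵢ² = 2.170 + 1.092 + 0.491 + 1.682 + 1.364 = 6.799
Sum of the 10 distinct covariances = 10 × 0.1969 = 1.9690
σ²_T = Σσᵢ² + 2·Σcov = 6.799 + 2 × 1.9690 = 10.7370
α = (5/4)·(1 − 6.799/10.7370) = 0.458

α = 0.458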